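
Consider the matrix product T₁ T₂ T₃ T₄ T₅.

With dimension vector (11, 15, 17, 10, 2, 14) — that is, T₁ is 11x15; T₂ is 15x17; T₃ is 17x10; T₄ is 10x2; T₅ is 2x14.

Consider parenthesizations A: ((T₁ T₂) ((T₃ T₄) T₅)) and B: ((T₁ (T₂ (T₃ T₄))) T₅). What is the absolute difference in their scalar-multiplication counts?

4751

Order A = ((T₁ T₂) ((T₃ T₄) T₅)): (T₁ T₂): 11×15 by 15×17 → 11×17, cost 11·15·17 = 2805; (T₃ T₄): 17×10 by 10×2 → 17×2, cost 17·10·2 = 340; ((T₃ T₄) T₅): 17×2 by 2×14 → 17×14, cost 17·2·14 = 476; cumulative 816; ((T₁ T₂) ((T₃ T₄) T₅)): 11×17 by 17×14 → 11×14, cost 11·17·14 = 2618; cumulative 6239. Total 6239.
Order B = ((T₁ (T₂ (T₃ T₄))) T₅): (T₃ T₄): 17×10 by 10×2 → 17×2, cost 17·10·2 = 340; (T₂ (T₃ T₄)): 15×17 by 17×2 → 15×2, cost 15·17·2 = 510; cumulative 850; (T₁ (T₂ (T₃ T₄))): 11×15 by 15×2 → 11×2, cost 11·15·2 = 330; cumulative 1180; ((T₁ (T₂ (T₃ T₄))) T₅): 11×2 by 2×14 → 11×14, cost 11·2·14 = 308; cumulative 1488. Total 1488.
Difference: |6239 − 1488| = 4751.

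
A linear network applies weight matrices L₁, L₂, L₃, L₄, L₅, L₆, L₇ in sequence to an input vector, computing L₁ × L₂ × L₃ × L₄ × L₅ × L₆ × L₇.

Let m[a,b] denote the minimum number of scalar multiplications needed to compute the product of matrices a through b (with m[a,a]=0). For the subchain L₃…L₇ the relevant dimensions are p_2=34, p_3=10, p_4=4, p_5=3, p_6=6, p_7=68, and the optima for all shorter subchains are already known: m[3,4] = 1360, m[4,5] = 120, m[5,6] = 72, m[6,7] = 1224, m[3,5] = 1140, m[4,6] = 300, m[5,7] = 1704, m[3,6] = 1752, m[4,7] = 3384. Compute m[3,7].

9300

m[3,7] = min over k∈[3,6] of m[3,k]+m[k+1,7]+p_{2}·p_k·p_{7}.
k=3: 0 + 3384 + 34·10·68 = 26504; k=4: 1360 + 1704 + 34·4·68 = 12312; k=5: 1140 + 1224 + 34·3·68 = 9300; k=6: 1752 + 0 + 34·6·68 = 15624.
Minimum: 9300 at k=5.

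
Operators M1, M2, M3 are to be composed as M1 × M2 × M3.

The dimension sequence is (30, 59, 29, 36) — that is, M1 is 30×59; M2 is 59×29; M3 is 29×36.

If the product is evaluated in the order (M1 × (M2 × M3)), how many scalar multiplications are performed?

125316

(M2 × M3): 59×29 by 29×36 → 59×36, cost 59·29·36 = 61596
(M1 × (M2 × M3)): 30×59 by 59×36 → 30×36, cost 30·59·36 = 63720; cumulative 125316
Total: 125316 scalar multiplications.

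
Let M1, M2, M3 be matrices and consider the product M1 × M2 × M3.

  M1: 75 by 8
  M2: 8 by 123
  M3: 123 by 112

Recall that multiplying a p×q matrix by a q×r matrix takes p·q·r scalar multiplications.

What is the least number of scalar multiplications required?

Order (M1 × (M2 × M3)): (M2 × M3): 8×123 by 123×112 → 8×112, cost 8·123·112 = 110208; (M1 × (M2 × M3)): 75×8 by 8×112 → 75×112, cost 75·8·112 = 67200; cumulative 177408. Total 177408.
Order ((M1 × M2) × M3): (M1 × M2): 75×8 by 8×123 → 75×123, cost 75·8·123 = 73800; ((M1 × M2) × M3): 75×123 by 123×112 → 75×112, cost 75·123·112 = 1033200; cumulative 1107000. Total 1107000.
Minimum: 177408.

177408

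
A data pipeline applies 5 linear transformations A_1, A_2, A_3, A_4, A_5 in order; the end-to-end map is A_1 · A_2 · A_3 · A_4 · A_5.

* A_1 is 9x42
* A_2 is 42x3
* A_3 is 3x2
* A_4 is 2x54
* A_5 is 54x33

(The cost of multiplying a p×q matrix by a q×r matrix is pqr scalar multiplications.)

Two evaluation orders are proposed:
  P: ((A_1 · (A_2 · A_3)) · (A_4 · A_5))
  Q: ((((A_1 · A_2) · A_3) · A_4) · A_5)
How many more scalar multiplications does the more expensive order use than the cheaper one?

13032

Order P = ((A_1 · (A_2 · A_3)) · (A_4 · A_5)): (A_2 · A_3): 42×3 by 3×2 → 42×2, cost 42·3·2 = 252; (A_1 · (A_2 · A_3)): 9×42 by 42×2 → 9×2, cost 9·42·2 = 756; cumulative 1008; (A_4 · A_5): 2×54 by 54×33 → 2×33, cost 2·54·33 = 3564; ((A_1 · (A_2 · A_3)) · (A_4 · A_5)): 9×2 by 2×33 → 9×33, cost 9·2·33 = 594; cumulative 5166. Total 5166.
Order Q = ((((A_1 · A_2) · A_3) · A_4) · A_5): (A_1 · A_2): 9×42 by 42×3 → 9×3, cost 9·42·3 = 1134; ((A_1 · A_2) · A_3): 9×3 by 3×2 → 9×2, cost 9·3·2 = 54; cumulative 1188; (((A_1 · A_2) · A_3) · A_4): 9×2 by 2×54 → 9×54, cost 9·2·54 = 972; cumulative 2160; ((((A_1 · A_2) · A_3) · A_4) · A_5): 9×54 by 54×33 → 9×33, cost 9·54·33 = 16038; cumulative 18198. Total 18198.
Difference: |5166 − 18198| = 13032.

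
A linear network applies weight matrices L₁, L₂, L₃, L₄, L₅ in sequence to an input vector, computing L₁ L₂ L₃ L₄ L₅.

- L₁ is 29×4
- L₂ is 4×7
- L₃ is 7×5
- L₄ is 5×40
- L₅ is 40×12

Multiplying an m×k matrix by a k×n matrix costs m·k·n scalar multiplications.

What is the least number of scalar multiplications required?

4172

Adjacent pairs: L₁L₂ = 29·4·7 = 812; L₂L₃ = 4·7·5 = 140; L₃L₄ = 7·5·40 = 1400; L₄L₅ = 5·40·12 = 2400.
Length 3: L₁..L₃: k=1: 0+140+29·4·5=720; k=2: 812+0+29·7·5=1827 → min 720 | L₂..L₄: k=2: 0+1400+4·7·40=2520; k=3: 140+0+4·5·40=940 → min 940 | L₃..L₅: k=3: 0+2400+7·5·12=2820; k=4: 1400+0+7·40·12=4760 → min 2820.
Length 4: L₁..L₄: k=1: 0+940+29·4·40=5580; k=2: 812+1400+29·7·40=10332; k=3: 720+0+29·5·40=6520 → min 5580 | L₂..L₅: k=2: 0+2820+4·7·12=3156; k=3: 140+2400+4·5·12=2780; k=4: 940+0+4·40·12=2860 → min 2780.
Length 5: L₁..L₅: k=1: 0+2780+29·4·12=4172; k=2: 812+2820+29·7·12=6068; k=3: 720+2400+29·5·12=4860; k=4: 5580+0+29·40·12=19500 → min 4172.
Optimal order: (L₁ ((L₂ L₃) (L₄ L₅))) with cost 4172.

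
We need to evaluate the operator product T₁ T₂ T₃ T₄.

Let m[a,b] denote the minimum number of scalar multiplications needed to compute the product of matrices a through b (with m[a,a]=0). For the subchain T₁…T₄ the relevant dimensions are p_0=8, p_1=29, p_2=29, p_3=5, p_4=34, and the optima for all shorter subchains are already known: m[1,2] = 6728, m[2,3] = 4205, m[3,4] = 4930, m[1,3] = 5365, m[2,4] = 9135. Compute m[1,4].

m[1,4] = min over k∈[1,3] of m[1,k]+m[k+1,4]+p_{0}·p_k·p_{4}.
k=1: 0 + 9135 + 8·29·34 = 17023; k=2: 6728 + 4930 + 8·29·34 = 19546; k=3: 5365 + 0 + 8·5·34 = 6725.
Minimum: 6725 at k=3.

6725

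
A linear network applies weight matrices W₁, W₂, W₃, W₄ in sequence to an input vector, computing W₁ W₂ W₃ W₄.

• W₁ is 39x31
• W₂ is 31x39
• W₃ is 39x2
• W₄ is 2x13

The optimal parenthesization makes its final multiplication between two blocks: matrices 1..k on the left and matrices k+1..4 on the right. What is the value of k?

Adjacent pairs: W₁W₂ = 39·31·39 = 47151; W₂W₃ = 31·39·2 = 2418; W₃W₄ = 39·2·13 = 1014.
Length 3: W₁..W₃: k=1: 0+2418+39·31·2=4836; k=2: 47151+0+39·39·2=50193 → min 4836 | W₂..W₄: k=2: 0+1014+31·39·13=16731; k=3: 2418+0+31·2·13=3224 → min 3224.
Top-level splits: k=1: (W₁..W₁)·(W₂..W₄) → 0+3224+39·31·13 = 18941; k=2: (W₁..W₂)·(W₃..W₄) → 47151+1014+39·39·13 = 67938; k=3: (W₁..W₃)·(W₄..W₄) → 4836+0+39·2·13 = 5850.
Best split is after W₃, i.e. k = 3.

3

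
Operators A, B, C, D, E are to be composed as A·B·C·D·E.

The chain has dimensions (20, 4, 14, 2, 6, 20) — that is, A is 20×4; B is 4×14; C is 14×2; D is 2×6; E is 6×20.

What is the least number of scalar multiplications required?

Adjacent pairs: AB = 20·4·14 = 1120; BC = 4·14·2 = 112; CD = 14·2·6 = 168; DE = 2·6·20 = 240.
Length 3: A..C: k=1: 0+112+20·4·2=272; k=2: 1120+0+20·14·2=1680 → min 272 | B..D: k=2: 0+168+4·14·6=504; k=3: 112+0+4·2·6=160 → min 160 | C..E: k=3: 0+240+14·2·20=800; k=4: 168+0+14·6·20=1848 → min 800.
Length 4: A..D: k=1: 0+160+20·4·6=640; k=2: 1120+168+20·14·6=2968; k=3: 272+0+20·2·6=512 → min 512 | B..E: k=2: 0+800+4·14·20=1920; k=3: 112+240+4·2·20=512; k=4: 160+0+4·6·20=640 → min 512.
Length 5: A..E: k=1: 0+512+20·4·20=2112; k=2: 1120+800+20·14·20=7520; k=3: 272+240+20·2·20=1312; k=4: 512+0+20·6·20=2912 → min 1312.
Optimal order: ((A·(B·C))·(D·E)) with cost 1312.

1312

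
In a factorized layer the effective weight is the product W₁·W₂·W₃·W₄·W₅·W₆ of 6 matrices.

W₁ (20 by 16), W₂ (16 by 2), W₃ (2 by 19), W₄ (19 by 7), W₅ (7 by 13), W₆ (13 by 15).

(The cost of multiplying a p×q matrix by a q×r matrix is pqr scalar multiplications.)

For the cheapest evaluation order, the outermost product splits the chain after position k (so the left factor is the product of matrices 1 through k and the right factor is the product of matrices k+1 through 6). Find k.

Adjacent pairs: W₁W₂ = 20·16·2 = 640; W₂W₃ = 16·2·19 = 608; W₃W₄ = 2·19·7 = 266; W₄W₅ = 19·7·13 = 1729; W₅W₆ = 7·13·15 = 1365.
Length 3: W₁..W₃: k=1: 0+608+20·16·19=6688; k=2: 640+0+20·2·19=1400 → min 1400 | W₂..W₄: k=2: 0+266+16·2·7=490; k=3: 608+0+16·19·7=2736 → min 490 | W₃..W₅: k=3: 0+1729+2·19·13=2223; k=4: 266+0+2·7·13=448 → min 448 | W₄..W₆: k=4: 0+1365+19·7·15=3360; k=5: 1729+0+19·13·15=5434 → min 3360.
Length 4: W₁..W₄: k=1: 0+490+20·16·7=2730; k=2: 640+266+20·2·7=1186; k=3: 1400+0+20·19·7=4060 → min 1186 | W₂..W₅: k=2: 0+448+16·2·13=864; k=3: 608+1729+16·19·13=6289; k=4: 490+0+16·7·13=1946 → min 864 | W₃..W₆: k=3: 0+3360+2·19·15=3930; k=4: 266+1365+2·7·15=1841; k=5: 448+0+2·13·15=838 → min 838.
Length 5: W₁..W₅: k=1: 0+864+20·16·13=5024; k=2: 640+448+20·2·13=1608; k=3: 1400+1729+20·19·13=8069; k=4: 1186+0+20·7·13=3006 → min 1608 | W₂..W₆: k=2: 0+838+16·2·15=1318; k=3: 608+3360+16·19·15=8528; k=4: 490+1365+16·7·15=3535; k=5: 864+0+16·13·15=3984 → min 1318.
Top-level splits: k=1: (W₁..W₁)·(W₂..W₆) → 0+1318+20·16·15 = 6118; k=2: (W₁..W₂)·(W₃..W₆) → 640+838+20·2·15 = 2078; k=3: (W₁..W₃)·(W₄..W₆) → 1400+3360+20·19·15 = 10460; k=4: (W₁..W₄)·(W₅..W₆) → 1186+1365+20·7·15 = 4651; k=5: (W₁..W₅)·(W₆..W₆) → 1608+0+20·13·15 = 5508.
Best split is after W₂, i.e. k = 2.

2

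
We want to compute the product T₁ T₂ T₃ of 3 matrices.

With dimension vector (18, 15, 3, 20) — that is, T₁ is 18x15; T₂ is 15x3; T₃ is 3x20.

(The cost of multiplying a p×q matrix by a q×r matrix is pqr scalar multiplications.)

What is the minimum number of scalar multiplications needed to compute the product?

Order (T₁ (T₂ T₃)): (T₂ T₃): 15×3 by 3×20 → 15×20, cost 15·3·20 = 900; (T₁ (T₂ T₃)): 18×15 by 15×20 → 18×20, cost 18·15·20 = 5400; cumulative 6300. Total 6300.
Order ((T₁ T₂) T₃): (T₁ T₂): 18×15 by 15×3 → 18×3, cost 18·15·3 = 810; ((T₁ T₂) T₃): 18×3 by 3×20 → 18×20, cost 18·3·20 = 1080; cumulative 1890. Total 1890.
Minimum: 1890.

1890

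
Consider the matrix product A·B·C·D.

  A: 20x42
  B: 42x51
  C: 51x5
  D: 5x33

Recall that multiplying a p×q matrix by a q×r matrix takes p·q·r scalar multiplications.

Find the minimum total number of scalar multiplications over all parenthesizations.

Adjacent pairs: AB = 20·42·51 = 42840; BC = 42·51·5 = 10710; CD = 51·5·33 = 8415.
Length 3: A..C: k=1: 0+10710+20·42·5=14910; k=2: 42840+0+20·51·5=47940 → min 14910 | B..D: k=2: 0+8415+42·51·33=79101; k=3: 10710+0+42·5·33=17640 → min 17640.
Length 4: A..D: k=1: 0+17640+20·42·33=45360; k=2: 42840+8415+20·51·33=84915; k=3: 14910+0+20·5·33=18210 → min 18210.
Optimal order: ((A·(B·C))·D) with cost 18210.

18210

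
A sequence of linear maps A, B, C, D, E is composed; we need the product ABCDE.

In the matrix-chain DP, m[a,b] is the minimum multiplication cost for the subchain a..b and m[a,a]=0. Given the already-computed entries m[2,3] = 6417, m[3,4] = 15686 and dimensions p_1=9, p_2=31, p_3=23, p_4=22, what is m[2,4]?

m[2,4] = min over k∈[2,3] of m[2,k]+m[k+1,4]+p_{1}·p_k·p_{4}.
k=2: 0 + 15686 + 9·31·22 = 21824; k=3: 6417 + 0 + 9·23·22 = 10971.
Minimum: 10971 at k=3.

10971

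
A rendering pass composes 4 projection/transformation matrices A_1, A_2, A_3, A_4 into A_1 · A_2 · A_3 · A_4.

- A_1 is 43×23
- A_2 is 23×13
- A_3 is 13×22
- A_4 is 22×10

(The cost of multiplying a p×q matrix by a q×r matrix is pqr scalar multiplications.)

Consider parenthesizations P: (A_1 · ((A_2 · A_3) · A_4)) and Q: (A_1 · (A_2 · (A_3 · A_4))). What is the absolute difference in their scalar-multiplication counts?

5788

Order P = (A_1 · ((A_2 · A_3) · A_4)): (A_2 · A_3): 23×13 by 13×22 → 23×22, cost 23·13·22 = 6578; ((A_2 · A_3) · A_4): 23×22 by 22×10 → 23×10, cost 23·22·10 = 5060; cumulative 11638; (A_1 · ((A_2 · A_3) · A_4)): 43×23 by 23×10 → 43×10, cost 43·23·10 = 9890; cumulative 21528. Total 21528.
Order Q = (A_1 · (A_2 · (A_3 · A_4))): (A_3 · A_4): 13×22 by 22×10 → 13×10, cost 13·22·10 = 2860; (A_2 · (A_3 · A_4)): 23×13 by 13×10 → 23×10, cost 23·13·10 = 2990; cumulative 5850; (A_1 · (A_2 · (A_3 · A_4))): 43×23 by 23×10 → 43×10, cost 43·23·10 = 9890; cumulative 15740. Total 15740.
Difference: |21528 − 15740| = 5788.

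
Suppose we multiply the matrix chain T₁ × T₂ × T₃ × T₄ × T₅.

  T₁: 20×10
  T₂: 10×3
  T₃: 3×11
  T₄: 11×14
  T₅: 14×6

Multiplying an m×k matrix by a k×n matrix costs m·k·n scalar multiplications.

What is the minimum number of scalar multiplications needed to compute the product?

1674

Adjacent pairs: T₁T₂ = 20·10·3 = 600; T₂T₃ = 10·3·11 = 330; T₃T₄ = 3·11·14 = 462; T₄T₅ = 11·14·6 = 924.
Length 3: T₁..T₃: k=1: 0+330+20·10·11=2530; k=2: 600+0+20·3·11=1260 → min 1260 | T₂..T₄: k=2: 0+462+10·3·14=882; k=3: 330+0+10·11·14=1870 → min 882 | T₃..T₅: k=3: 0+924+3·11·6=1122; k=4: 462+0+3·14·6=714 → min 714.
Length 4: T₁..T₄: k=1: 0+882+20·10·14=3682; k=2: 600+462+20·3·14=1902; k=3: 1260+0+20·11·14=4340 → min 1902 | T₂..T₅: k=2: 0+714+10·3·6=894; k=3: 330+924+10·11·6=1914; k=4: 882+0+10·14·6=1722 → min 894.
Length 5: T₁..T₅: k=1: 0+894+20·10·6=2094; k=2: 600+714+20·3·6=1674; k=3: 1260+924+20·11·6=3504; k=4: 1902+0+20·14·6=3582 → min 1674.
Optimal order: ((T₁ × T₂) × ((T₃ × T₄) × T₅)) with cost 1674.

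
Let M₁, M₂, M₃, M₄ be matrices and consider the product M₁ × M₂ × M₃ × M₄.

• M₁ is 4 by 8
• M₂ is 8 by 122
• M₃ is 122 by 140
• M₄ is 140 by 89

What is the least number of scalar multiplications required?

Adjacent pairs: M₁M₂ = 4·8·122 = 3904; M₂M₃ = 8·122·140 = 136640; M₃M₄ = 122·140·89 = 1520120.
Length 3: M₁..M₃: k=1: 0+136640+4·8·140=141120; k=2: 3904+0+4·122·140=72224 → min 72224 | M₂..M₄: k=2: 0+1520120+8·122·89=1606984; k=3: 136640+0+8·140·89=236320 → min 236320.
Length 4: M₁..M₄: k=1: 0+236320+4·8·89=239168; k=2: 3904+1520120+4·122·89=1567456; k=3: 72224+0+4·140·89=122064 → min 122064.
Optimal order: (((M₁ × M₂) × M₃) × M₄) with cost 122064.

122064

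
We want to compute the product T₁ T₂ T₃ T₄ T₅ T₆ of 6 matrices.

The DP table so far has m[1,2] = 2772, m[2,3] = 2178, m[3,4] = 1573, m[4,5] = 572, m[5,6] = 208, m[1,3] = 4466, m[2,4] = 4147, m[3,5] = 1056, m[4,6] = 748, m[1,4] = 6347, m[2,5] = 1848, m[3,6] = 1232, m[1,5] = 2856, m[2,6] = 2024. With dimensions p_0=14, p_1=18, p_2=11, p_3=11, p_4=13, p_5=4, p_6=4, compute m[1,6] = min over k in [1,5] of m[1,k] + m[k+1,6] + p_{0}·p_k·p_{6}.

m[1,6] = min over k∈[1,5] of m[1,k]+m[k+1,6]+p_{0}·p_k·p_{6}.
k=1: 0 + 2024 + 14·18·4 = 3032; k=2: 2772 + 1232 + 14·11·4 = 4620; k=3: 4466 + 748 + 14·11·4 = 5830; k=4: 6347 + 208 + 14·13·4 = 7283; k=5: 2856 + 0 + 14·4·4 = 3080.
Minimum: 3032 at k=1.

3032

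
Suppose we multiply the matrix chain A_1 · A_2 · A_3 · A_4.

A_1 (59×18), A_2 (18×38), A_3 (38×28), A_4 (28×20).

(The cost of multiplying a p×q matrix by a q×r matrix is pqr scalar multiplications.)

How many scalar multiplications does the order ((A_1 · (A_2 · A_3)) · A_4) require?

81928

(A_2 · A_3): 18×38 by 38×28 → 18×28, cost 18·38·28 = 19152
(A_1 · (A_2 · A_3)): 59×18 by 18×28 → 59×28, cost 59·18·28 = 29736; cumulative 48888
((A_1 · (A_2 · A_3)) · A_4): 59×28 by 28×20 → 59×20, cost 59·28·20 = 33040; cumulative 81928
Total: 81928 scalar multiplications.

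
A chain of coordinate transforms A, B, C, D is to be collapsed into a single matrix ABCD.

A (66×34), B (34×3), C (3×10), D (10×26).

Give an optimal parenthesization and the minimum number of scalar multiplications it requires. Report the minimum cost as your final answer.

12660

Adjacent pairs: AB = 66·34·3 = 6732; BC = 34·3·10 = 1020; CD = 3·10·26 = 780.
Length 3: A..C: k=1: 0+1020+66·34·10=23460; k=2: 6732+0+66·3·10=8712 → min 8712 | B..D: k=2: 0+780+34·3·26=3432; k=3: 1020+0+34·10·26=9860 → min 3432.
Length 4: A..D: k=1: 0+3432+66·34·26=61776; k=2: 6732+780+66·3·26=12660; k=3: 8712+0+66·10·26=25872 → min 12660.
Optimal parenthesization: ((AB)(CD)) with cost 12660.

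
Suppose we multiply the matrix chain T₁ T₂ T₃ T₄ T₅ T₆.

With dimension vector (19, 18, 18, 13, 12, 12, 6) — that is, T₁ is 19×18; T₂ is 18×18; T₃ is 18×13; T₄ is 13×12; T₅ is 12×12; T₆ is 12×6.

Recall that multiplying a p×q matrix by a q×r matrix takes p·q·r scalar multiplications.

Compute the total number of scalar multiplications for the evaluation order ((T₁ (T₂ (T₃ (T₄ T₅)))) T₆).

(T₄ T₅): 13×12 by 12×12 → 13×12, cost 13·12·12 = 1872
(T₃ (T₄ T₅)): 18×13 by 13×12 → 18×12, cost 18·13·12 = 2808; cumulative 4680
(T₂ (T₃ (T₄ T₅))): 18×18 by 18×12 → 18×12, cost 18·18·12 = 3888; cumulative 8568
(T₁ (T₂ (T₃ (T₄ T₅)))): 19×18 by 18×12 → 19×12, cost 19·18·12 = 4104; cumulative 12672
((T₁ (T₂ (T₃ (T₄ T₅)))) T₆): 19×12 by 12×6 → 19×6, cost 19·12·6 = 1368; cumulative 14040
Total: 14040 scalar multiplications.

14040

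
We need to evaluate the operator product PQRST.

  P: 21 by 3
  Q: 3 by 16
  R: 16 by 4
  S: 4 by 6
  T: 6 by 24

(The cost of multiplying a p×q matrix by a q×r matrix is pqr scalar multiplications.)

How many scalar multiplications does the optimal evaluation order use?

Adjacent pairs: PQ = 21·3·16 = 1008; QR = 3·16·4 = 192; RS = 16·4·6 = 384; ST = 4·6·24 = 576.
Length 3: P..R: k=1: 0+192+21·3·4=444; k=2: 1008+0+21·16·4=2352 → min 444 | Q..S: k=2: 0+384+3·16·6=672; k=3: 192+0+3·4·6=264 → min 264 | R..T: k=3: 0+576+16·4·24=2112; k=4: 384+0+16·6·24=2688 → min 2112.
Length 4: P..S: k=1: 0+264+21·3·6=642; k=2: 1008+384+21·16·6=3408; k=3: 444+0+21·4·6=948 → min 642 | Q..T: k=2: 0+2112+3·16·24=3264; k=3: 192+576+3·4·24=1056; k=4: 264+0+3·6·24=696 → min 696.
Length 5: P..T: k=1: 0+696+21·3·24=2208; k=2: 1008+2112+21·16·24=11184; k=3: 444+576+21·4·24=3036; k=4: 642+0+21·6·24=3666 → min 2208.
Optimal order: (P(((QR)S)T)) with cost 2208.

2208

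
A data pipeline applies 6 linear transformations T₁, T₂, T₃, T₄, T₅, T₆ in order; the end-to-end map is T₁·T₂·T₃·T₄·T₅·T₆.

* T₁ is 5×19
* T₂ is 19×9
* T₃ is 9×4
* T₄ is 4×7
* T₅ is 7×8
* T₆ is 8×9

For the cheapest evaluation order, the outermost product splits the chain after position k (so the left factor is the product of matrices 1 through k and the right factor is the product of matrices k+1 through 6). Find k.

3

Adjacent pairs: T₁T₂ = 5·19·9 = 855; T₂T₃ = 19·9·4 = 684; T₃T₄ = 9·4·7 = 252; T₄T₅ = 4·7·8 = 224; T₅T₆ = 7·8·9 = 504.
Length 3: T₁..T₃: k=1: 0+684+5·19·4=1064; k=2: 855+0+5·9·4=1035 → min 1035 | T₂..T₄: k=2: 0+252+19·9·7=1449; k=3: 684+0+19·4·7=1216 → min 1216 | T₃..T₅: k=3: 0+224+9·4·8=512; k=4: 252+0+9·7·8=756 → min 512 | T₄..T₆: k=4: 0+504+4·7·9=756; k=5: 224+0+4·8·9=512 → min 512.
Length 4: T₁..T₄: k=1: 0+1216+5·19·7=1881; k=2: 855+252+5·9·7=1422; k=3: 1035+0+5·4·7=1175 → min 1175 | T₂..T₅: k=2: 0+512+19·9·8=1880; k=3: 684+224+19·4·8=1516; k=4: 1216+0+19·7·8=2280 → min 1516 | T₃..T₆: k=3: 0+512+9·4·9=836; k=4: 252+504+9·7·9=1323; k=5: 512+0+9·8·9=1160 → min 836.
Length 5: T₁..T₅: k=1: 0+1516+5·19·8=2276; k=2: 855+512+5·9·8=1727; k=3: 1035+224+5·4·8=1419; k=4: 1175+0+5·7·8=1455 → min 1419 | T₂..T₆: k=2: 0+836+19·9·9=2375; k=3: 684+512+19·4·9=1880; k=4: 1216+504+19·7·9=2917; k=5: 1516+0+19·8·9=2884 → min 1880.
Top-level splits: k=1: (T₁..T₁)·(T₂..T₆) → 0+1880+5·19·9 = 2735; k=2: (T₁..T₂)·(T₃..T₆) → 855+836+5·9·9 = 2096; k=3: (T₁..T₃)·(T₄..T₆) → 1035+512+5·4·9 = 1727; k=4: (T₁..T₄)·(T₅..T₆) → 1175+504+5·7·9 = 1994; k=5: (T₁..T₅)·(T₆..T₆) → 1419+0+5·8·9 = 1779.
Best split is after T₃, i.e. k = 3.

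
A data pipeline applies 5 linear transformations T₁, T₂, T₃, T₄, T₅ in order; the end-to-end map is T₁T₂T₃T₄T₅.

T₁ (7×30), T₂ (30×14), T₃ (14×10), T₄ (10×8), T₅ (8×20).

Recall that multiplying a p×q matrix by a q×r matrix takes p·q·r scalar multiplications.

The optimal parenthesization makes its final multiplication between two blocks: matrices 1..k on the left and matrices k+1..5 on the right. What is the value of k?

4

Adjacent pairs: T₁T₂ = 7·30·14 = 2940; T₂T₃ = 30·14·10 = 4200; T₃T₄ = 14·10·8 = 1120; T₄T₅ = 10·8·20 = 1600.
Length 3: T₁..T₃: k=1: 0+4200+7·30·10=6300; k=2: 2940+0+7·14·10=3920 → min 3920 | T₂..T₄: k=2: 0+1120+30·14·8=4480; k=3: 4200+0+30·10·8=6600 → min 4480 | T₃..T₅: k=3: 0+1600+14·10·20=4400; k=4: 1120+0+14·8·20=3360 → min 3360.
Length 4: T₁..T₄: k=1: 0+4480+7·30·8=6160; k=2: 2940+1120+7·14·8=4844; k=3: 3920+0+7·10·8=4480 → min 4480 | T₂..T₅: k=2: 0+3360+30·14·20=11760; k=3: 4200+1600+30·10·20=11800; k=4: 4480+0+30·8·20=9280 → min 9280.
Top-level splits: k=1: (T₁..T₁)·(T₂..T₅) → 0+9280+7·30·20 = 13480; k=2: (T₁..T₂)·(T₃..T₅) → 2940+3360+7·14·20 = 8260; k=3: (T₁..T₃)·(T₄..T₅) → 3920+1600+7·10·20 = 6920; k=4: (T₁..T₄)·(T₅..T₅) → 4480+0+7·8·20 = 5600.
Best split is after T₄, i.e. k = 4.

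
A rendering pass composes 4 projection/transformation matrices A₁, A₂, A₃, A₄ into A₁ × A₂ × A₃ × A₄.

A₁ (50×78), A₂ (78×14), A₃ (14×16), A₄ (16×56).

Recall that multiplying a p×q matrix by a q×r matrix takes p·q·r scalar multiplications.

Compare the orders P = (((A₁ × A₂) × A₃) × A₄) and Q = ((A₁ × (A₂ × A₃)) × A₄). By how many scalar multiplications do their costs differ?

Order P = (((A₁ × A₂) × A₃) × A₄): (A₁ × A₂): 50×78 by 78×14 → 50×14, cost 50·78·14 = 54600; ((A₁ × A₂) × A₃): 50×14 by 14×16 → 50×16, cost 50·14·16 = 11200; cumulative 65800; (((A₁ × A₂) × A₃) × A₄): 50×16 by 16×56 → 50×56, cost 50·16·56 = 44800; cumulative 110600. Total 110600.
Order Q = ((A₁ × (A₂ × A₃)) × A₄): (A₂ × A₃): 78×14 by 14×16 → 78×16, cost 78·14·16 = 17472; (A₁ × (A₂ × A₃)): 50×78 by 78×16 → 50×16, cost 50·78·16 = 62400; cumulative 79872; ((A₁ × (A₂ × A₃)) × A₄): 50×16 by 16×56 → 50×56, cost 50·16·56 = 44800; cumulative 124672. Total 124672.
Difference: |110600 − 124672| = 14072.

14072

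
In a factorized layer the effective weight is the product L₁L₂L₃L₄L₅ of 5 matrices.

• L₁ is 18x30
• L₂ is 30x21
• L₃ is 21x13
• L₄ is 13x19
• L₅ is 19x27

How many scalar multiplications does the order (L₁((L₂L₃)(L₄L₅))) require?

(L₂L₃): 30×21 by 21×13 → 30×13, cost 30·21·13 = 8190
(L₄L₅): 13×19 by 19×27 → 13×27, cost 13·19·27 = 6669
((L₂L₃)(L₄L₅)): 30×13 by 13×27 → 30×27, cost 30·13·27 = 10530; cumulative 25389
(L₁((L₂L₃)(L₄L₅))): 18×30 by 30×27 → 18×27, cost 18·30·27 = 14580; cumulative 39969
Total: 39969 scalar multiplications.

39969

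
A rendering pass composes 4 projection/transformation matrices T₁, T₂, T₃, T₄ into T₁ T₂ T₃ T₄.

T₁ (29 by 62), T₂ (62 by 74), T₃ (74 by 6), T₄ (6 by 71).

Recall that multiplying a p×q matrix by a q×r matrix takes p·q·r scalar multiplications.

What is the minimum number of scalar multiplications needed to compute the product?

Adjacent pairs: T₁T₂ = 29·62·74 = 133052; T₂T₃ = 62·74·6 = 27528; T₃T₄ = 74·6·71 = 31524.
Length 3: T₁..T₃: k=1: 0+27528+29·62·6=38316; k=2: 133052+0+29·74·6=145928 → min 38316 | T₂..T₄: k=2: 0+31524+62·74·71=357272; k=3: 27528+0+62·6·71=53940 → min 53940.
Length 4: T₁..T₄: k=1: 0+53940+29·62·71=181598; k=2: 133052+31524+29·74·71=316942; k=3: 38316+0+29·6·71=50670 → min 50670.
Optimal order: ((T₁ (T₂ T₃)) T₄) with cost 50670.

50670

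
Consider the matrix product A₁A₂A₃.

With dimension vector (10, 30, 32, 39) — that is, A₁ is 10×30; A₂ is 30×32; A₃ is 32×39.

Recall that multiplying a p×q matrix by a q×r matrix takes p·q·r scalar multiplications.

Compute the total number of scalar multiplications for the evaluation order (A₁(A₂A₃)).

(A₂A₃): 30×32 by 32×39 → 30×39, cost 30·32·39 = 37440
(A₁(A₂A₃)): 10×30 by 30×39 → 10×39, cost 10·30·39 = 11700; cumulative 49140
Total: 49140 scalar multiplications.

49140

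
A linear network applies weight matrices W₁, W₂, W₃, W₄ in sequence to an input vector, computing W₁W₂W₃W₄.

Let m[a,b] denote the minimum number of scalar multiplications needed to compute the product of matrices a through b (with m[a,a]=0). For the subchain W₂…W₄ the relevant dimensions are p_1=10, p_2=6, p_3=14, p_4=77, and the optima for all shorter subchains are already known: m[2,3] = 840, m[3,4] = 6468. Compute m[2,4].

11088

m[2,4] = min over k∈[2,3] of m[2,k]+m[k+1,4]+p_{1}·p_k·p_{4}.
k=2: 0 + 6468 + 10·6·77 = 11088; k=3: 840 + 0 + 10·14·77 = 11620.
Minimum: 11088 at k=2.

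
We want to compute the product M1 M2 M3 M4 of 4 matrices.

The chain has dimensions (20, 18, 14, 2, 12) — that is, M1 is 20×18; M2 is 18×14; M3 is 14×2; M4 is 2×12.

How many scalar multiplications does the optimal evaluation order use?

1704

Adjacent pairs: M1M2 = 20·18·14 = 5040; M2M3 = 18·14·2 = 504; M3M4 = 14·2·12 = 336.
Length 3: M1..M3: k=1: 0+504+20·18·2=1224; k=2: 5040+0+20·14·2=5600 → min 1224 | M2..M4: k=2: 0+336+18·14·12=3360; k=3: 504+0+18·2·12=936 → min 936.
Length 4: M1..M4: k=1: 0+936+20·18·12=5256; k=2: 5040+336+20·14·12=8736; k=3: 1224+0+20·2·12=1704 → min 1704.
Optimal order: ((M1 (M2 M3)) M4) with cost 1704.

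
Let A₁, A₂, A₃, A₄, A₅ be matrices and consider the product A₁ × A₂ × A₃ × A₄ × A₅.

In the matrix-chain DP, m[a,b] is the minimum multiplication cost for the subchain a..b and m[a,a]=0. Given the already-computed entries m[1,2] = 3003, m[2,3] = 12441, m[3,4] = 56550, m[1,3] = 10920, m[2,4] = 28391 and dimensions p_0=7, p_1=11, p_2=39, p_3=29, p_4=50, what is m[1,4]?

21070

m[1,4] = min over k∈[1,3] of m[1,k]+m[k+1,4]+p_{0}·p_k·p_{4}.
k=1: 0 + 28391 + 7·11·50 = 32241; k=2: 3003 + 56550 + 7·39·50 = 73203; k=3: 10920 + 0 + 7·29·50 = 21070.
Minimum: 21070 at k=3.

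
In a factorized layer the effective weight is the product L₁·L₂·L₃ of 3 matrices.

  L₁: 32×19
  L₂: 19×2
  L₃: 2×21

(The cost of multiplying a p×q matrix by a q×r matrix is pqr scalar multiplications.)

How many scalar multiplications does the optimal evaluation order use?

2560

Order (L₁·(L₂·L₃)): (L₂·L₃): 19×2 by 2×21 → 19×21, cost 19·2·21 = 798; (L₁·(L₂·L₃)): 32×19 by 19×21 → 32×21, cost 32·19·21 = 12768; cumulative 13566. Total 13566.
Order ((L₁·L₂)·L₃): (L₁·L₂): 32×19 by 19×2 → 32×2, cost 32·19·2 = 1216; ((L₁·L₂)·L₃): 32×2 by 2×21 → 32×21, cost 32·2·21 = 1344; cumulative 2560. Total 2560.
Minimum: 2560.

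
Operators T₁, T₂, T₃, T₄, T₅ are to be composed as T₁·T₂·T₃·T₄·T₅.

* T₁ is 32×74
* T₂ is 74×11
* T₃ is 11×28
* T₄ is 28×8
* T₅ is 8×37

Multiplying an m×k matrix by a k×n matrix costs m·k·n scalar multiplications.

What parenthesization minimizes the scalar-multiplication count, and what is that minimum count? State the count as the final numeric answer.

37392

Adjacent pairs: T₁T₂ = 32·74·11 = 26048; T₂T₃ = 74·11·28 = 22792; T₃T₄ = 11·28·8 = 2464; T₄T₅ = 28·8·37 = 8288.
Length 3: T₁..T₃: k=1: 0+22792+32·74·28=89096; k=2: 26048+0+32·11·28=35904 → min 35904 | T₂..T₄: k=2: 0+2464+74·11·8=8976; k=3: 22792+0+74·28·8=39368 → min 8976 | T₃..T₅: k=3: 0+8288+11·28·37=19684; k=4: 2464+0+11·8·37=5720 → min 5720.
Length 4: T₁..T₄: k=1: 0+8976+32·74·8=27920; k=2: 26048+2464+32·11·8=31328; k=3: 35904+0+32·28·8=43072 → min 27920 | T₂..T₅: k=2: 0+5720+74·11·37=35838; k=3: 22792+8288+74·28·37=107744; k=4: 8976+0+74·8·37=30880 → min 30880.
Length 5: T₁..T₅: k=1: 0+30880+32·74·37=118496; k=2: 26048+5720+32·11·37=44792; k=3: 35904+8288+32·28·37=77344; k=4: 27920+0+32·8·37=37392 → min 37392.
Optimal parenthesization: ((T₁·(T₂·(T₃·T₄)))·T₅) with cost 37392.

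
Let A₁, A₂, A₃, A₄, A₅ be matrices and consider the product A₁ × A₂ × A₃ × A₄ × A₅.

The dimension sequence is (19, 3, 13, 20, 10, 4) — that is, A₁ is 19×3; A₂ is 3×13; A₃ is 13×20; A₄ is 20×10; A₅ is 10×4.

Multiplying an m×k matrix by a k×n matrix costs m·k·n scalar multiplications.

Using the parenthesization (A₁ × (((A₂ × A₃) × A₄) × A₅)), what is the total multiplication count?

(A₂ × A₃): 3×13 by 13×20 → 3×20, cost 3·13·20 = 780
((A₂ × A₃) × A₄): 3×20 by 20×10 → 3×10, cost 3·20·10 = 600; cumulative 1380
(((A₂ × A₃) × A₄) × A₅): 3×10 by 10×4 → 3×4, cost 3·10·4 = 120; cumulative 1500
(A₁ × (((A₂ × A₃) × A₄) × A₅)): 19×3 by 3×4 → 19×4, cost 19·3·4 = 228; cumulative 1728
Total: 1728 scalar multiplications.

1728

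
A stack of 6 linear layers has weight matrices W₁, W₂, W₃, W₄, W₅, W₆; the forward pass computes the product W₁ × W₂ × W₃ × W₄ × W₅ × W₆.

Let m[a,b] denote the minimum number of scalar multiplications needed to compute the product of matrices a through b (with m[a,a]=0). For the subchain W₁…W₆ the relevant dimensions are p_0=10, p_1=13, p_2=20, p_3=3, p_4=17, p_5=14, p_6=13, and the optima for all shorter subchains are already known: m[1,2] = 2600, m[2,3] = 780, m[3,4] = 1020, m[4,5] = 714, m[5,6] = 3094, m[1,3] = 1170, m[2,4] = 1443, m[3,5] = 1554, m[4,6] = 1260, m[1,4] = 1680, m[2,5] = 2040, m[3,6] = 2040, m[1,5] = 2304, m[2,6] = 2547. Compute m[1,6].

2820

m[1,6] = min over k∈[1,5] of m[1,k]+m[k+1,6]+p_{0}·p_k·p_{6}.
k=1: 0 + 2547 + 10·13·13 = 4237; k=2: 2600 + 2040 + 10·20·13 = 7240; k=3: 1170 + 1260 + 10·3·13 = 2820; k=4: 1680 + 3094 + 10·17·13 = 6984; k=5: 2304 + 0 + 10·14·13 = 4124.
Minimum: 2820 at k=3.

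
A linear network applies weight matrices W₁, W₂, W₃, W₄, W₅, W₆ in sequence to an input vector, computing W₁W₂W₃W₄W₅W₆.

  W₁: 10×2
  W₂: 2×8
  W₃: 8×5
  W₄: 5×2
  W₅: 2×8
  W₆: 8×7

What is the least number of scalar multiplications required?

380

Adjacent pairs: W₁W₂ = 10·2·8 = 160; W₂W₃ = 2·8·5 = 80; W₃W₄ = 8·5·2 = 80; W₄W₅ = 5·2·8 = 80; W₅W₆ = 2·8·7 = 112.
Length 3: W₁..W₃: k=1: 0+80+10·2·5=180; k=2: 160+0+10·8·5=560 → min 180 | W₂..W₄: k=2: 0+80+2·8·2=112; k=3: 80+0+2·5·2=100 → min 100 | W₃..W₅: k=3: 0+80+8·5·8=400; k=4: 80+0+8·2·8=208 → min 208 | W₄..W₆: k=4: 0+112+5·2·7=182; k=5: 80+0+5·8·7=360 → min 182.
Length 4: W₁..W₄: k=1: 0+100+10·2·2=140; k=2: 160+80+10·8·2=400; k=3: 180+0+10·5·2=280 → min 140 | W₂..W₅: k=2: 0+208+2·8·8=336; k=3: 80+80+2·5·8=240; k=4: 100+0+2·2·8=132 → min 132 | W₃..W₆: k=3: 0+182+8·5·7=462; k=4: 80+112+8·2·7=304; k=5: 208+0+8·8·7=656 → min 304.
Length 5: W₁..W₅: k=1: 0+132+10·2·8=292; k=2: 160+208+10·8·8=1008; k=3: 180+80+10·5·8=660; k=4: 140+0+10·2·8=300 → min 292 | W₂..W₆: k=2: 0+304+2·8·7=416; k=3: 80+182+2·5·7=332; k=4: 100+112+2·2·7=240; k=5: 132+0+2·8·7=244 → min 240.
Length 6: W₁..W₆: k=1: 0+240+10·2·7=380; k=2: 160+304+10·8·7=1024; k=3: 180+182+10·5·7=712; k=4: 140+112+10·2·7=392; k=5: 292+0+10·8·7=852 → min 380.
Optimal order: (W₁(((W₂W₃)W₄)(W₅W₆))) with cost 380.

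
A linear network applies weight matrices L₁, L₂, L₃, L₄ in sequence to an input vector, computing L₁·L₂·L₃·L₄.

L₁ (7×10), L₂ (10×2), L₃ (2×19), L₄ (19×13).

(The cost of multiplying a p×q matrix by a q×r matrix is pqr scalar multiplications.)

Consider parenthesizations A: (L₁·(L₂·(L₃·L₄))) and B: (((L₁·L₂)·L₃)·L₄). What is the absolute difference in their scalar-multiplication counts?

Order A = (L₁·(L₂·(L₃·L₄))): (L₃·L₄): 2×19 by 19×13 → 2×13, cost 2·19·13 = 494; (L₂·(L₃·L₄)): 10×2 by 2×13 → 10×13, cost 10·2·13 = 260; cumulative 754; (L₁·(L₂·(L₃·L₄))): 7×10 by 10×13 → 7×13, cost 7·10·13 = 910; cumulative 1664. Total 1664.
Order B = (((L₁·L₂)·L₃)·L₄): (L₁·L₂): 7×10 by 10×2 → 7×2, cost 7·10·2 = 140; ((L₁·L₂)·L₃): 7×2 by 2×19 → 7×19, cost 7·2·19 = 266; cumulative 406; (((L₁·L₂)·L₃)·L₄): 7×19 by 19×13 → 7×13, cost 7·19·13 = 1729; cumulative 2135. Total 2135.
Difference: |1664 − 2135| = 471.

471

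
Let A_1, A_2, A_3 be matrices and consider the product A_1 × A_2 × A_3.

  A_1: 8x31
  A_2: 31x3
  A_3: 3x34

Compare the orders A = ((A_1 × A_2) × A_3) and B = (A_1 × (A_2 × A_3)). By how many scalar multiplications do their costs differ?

Order A = ((A_1 × A_2) × A_3): (A_1 × A_2): 8×31 by 31×3 → 8×3, cost 8·31·3 = 744; ((A_1 × A_2) × A_3): 8×3 by 3×34 → 8×34, cost 8·3·34 = 816; cumulative 1560. Total 1560.
Order B = (A_1 × (A_2 × A_3)): (A_2 × A_3): 31×3 by 3×34 → 31×34, cost 31·3·34 = 3162; (A_1 × (A_2 × A_3)): 8×31 by 31×34 → 8×34, cost 8·31·34 = 8432; cumulative 11594. Total 11594.
Difference: |1560 − 11594| = 10034.

10034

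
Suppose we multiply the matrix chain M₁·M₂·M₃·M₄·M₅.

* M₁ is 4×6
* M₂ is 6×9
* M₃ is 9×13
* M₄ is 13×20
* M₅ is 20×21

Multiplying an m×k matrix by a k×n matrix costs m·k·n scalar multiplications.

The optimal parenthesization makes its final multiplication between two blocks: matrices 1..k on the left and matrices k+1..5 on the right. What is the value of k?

Adjacent pairs: M₁M₂ = 4·6·9 = 216; M₂M₃ = 6·9·13 = 702; M₃M₄ = 9·13·20 = 2340; M₄M₅ = 13·20·21 = 5460.
Length 3: M₁..M₃: k=1: 0+702+4·6·13=1014; k=2: 216+0+4·9·13=684 → min 684 | M₂..M₄: k=2: 0+2340+6·9·20=3420; k=3: 702+0+6·13·20=2262 → min 2262 | M₃..M₅: k=3: 0+5460+9·13·21=7917; k=4: 2340+0+9·20·21=6120 → min 6120.
Length 4: M₁..M₄: k=1: 0+2262+4·6·20=2742; k=2: 216+2340+4·9·20=3276; k=3: 684+0+4·13·20=1724 → min 1724 | M₂..M₅: k=2: 0+6120+6·9·21=7254; k=3: 702+5460+6·13·21=7800; k=4: 2262+0+6·20·21=4782 → min 4782.
Top-level splits: k=1: (M₁..M₁)·(M₂..M₅) → 0+4782+4·6·21 = 5286; k=2: (M₁..M₂)·(M₃..M₅) → 216+6120+4·9·21 = 7092; k=3: (M₁..M₃)·(M₄..M₅) → 684+5460+4·13·21 = 7236; k=4: (M₁..M₄)·(M₅..M₅) → 1724+0+4·20·21 = 3404.
Best split is after M₄, i.e. k = 4.

4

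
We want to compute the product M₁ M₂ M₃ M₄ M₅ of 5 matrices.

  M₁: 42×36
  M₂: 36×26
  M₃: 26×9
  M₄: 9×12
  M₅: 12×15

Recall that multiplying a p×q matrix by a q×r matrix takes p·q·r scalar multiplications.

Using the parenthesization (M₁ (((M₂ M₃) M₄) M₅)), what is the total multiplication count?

41472

(M₂ M₃): 36×26 by 26×9 → 36×9, cost 36·26·9 = 8424
((M₂ M₃) M₄): 36×9 by 9×12 → 36×12, cost 36·9·12 = 3888; cumulative 12312
(((M₂ M₃) M₄) M₅): 36×12 by 12×15 → 36×15, cost 36·12·15 = 6480; cumulative 18792
(M₁ (((M₂ M₃) M₄) M₅)): 42×36 by 36×15 → 42×15, cost 42·36·15 = 22680; cumulative 41472
Total: 41472 scalar multiplications.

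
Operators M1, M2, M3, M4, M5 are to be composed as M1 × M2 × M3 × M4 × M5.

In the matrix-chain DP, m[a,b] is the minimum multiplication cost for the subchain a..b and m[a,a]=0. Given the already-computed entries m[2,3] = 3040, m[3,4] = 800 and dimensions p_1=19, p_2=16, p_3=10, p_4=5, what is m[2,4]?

m[2,4] = min over k∈[2,3] of m[2,k]+m[k+1,4]+p_{1}·p_k·p_{4}.
k=2: 0 + 800 + 19·16·5 = 2320; k=3: 3040 + 0 + 19·10·5 = 3990.
Minimum: 2320 at k=2.

2320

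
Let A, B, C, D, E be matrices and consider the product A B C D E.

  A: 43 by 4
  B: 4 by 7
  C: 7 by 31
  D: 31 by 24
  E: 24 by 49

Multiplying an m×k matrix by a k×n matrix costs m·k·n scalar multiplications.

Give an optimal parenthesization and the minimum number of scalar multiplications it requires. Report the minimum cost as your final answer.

16976

Adjacent pairs: AB = 43·4·7 = 1204; BC = 4·7·31 = 868; CD = 7·31·24 = 5208; DE = 31·24·49 = 36456.
Length 3: A..C: k=1: 0+868+43·4·31=6200; k=2: 1204+0+43·7·31=10535 → min 6200 | B..D: k=2: 0+5208+4·7·24=5880; k=3: 868+0+4·31·24=3844 → min 3844 | C..E: k=3: 0+36456+7·31·49=47089; k=4: 5208+0+7·24·49=13440 → min 13440.
Length 4: A..D: k=1: 0+3844+43·4·24=7972; k=2: 1204+5208+43·7·24=13636; k=3: 6200+0+43·31·24=38192 → min 7972 | B..E: k=2: 0+13440+4·7·49=14812; k=3: 868+36456+4·31·49=43400; k=4: 3844+0+4·24·49=8548 → min 8548.
Length 5: A..E: k=1: 0+8548+43·4·49=16976; k=2: 1204+13440+43·7·49=29393; k=3: 6200+36456+43·31·49=107973; k=4: 7972+0+43·24·49=58540 → min 16976.
Optimal parenthesization: (A (((B C) D) E)) with cost 16976.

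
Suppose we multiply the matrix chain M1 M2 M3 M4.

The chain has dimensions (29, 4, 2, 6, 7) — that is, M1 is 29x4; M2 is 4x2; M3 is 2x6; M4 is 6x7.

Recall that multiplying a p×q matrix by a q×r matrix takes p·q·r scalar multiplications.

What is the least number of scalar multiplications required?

722

Adjacent pairs: M1M2 = 29·4·2 = 232; M2M3 = 4·2·6 = 48; M3M4 = 2·6·7 = 84.
Length 3: M1..M3: k=1: 0+48+29·4·6=744; k=2: 232+0+29·2·6=580 → min 580 | M2..M4: k=2: 0+84+4·2·7=140; k=3: 48+0+4·6·7=216 → min 140.
Length 4: M1..M4: k=1: 0+140+29·4·7=952; k=2: 232+84+29·2·7=722; k=3: 580+0+29·6·7=1798 → min 722.
Optimal order: ((M1 M2) (M3 M4)) with cost 722.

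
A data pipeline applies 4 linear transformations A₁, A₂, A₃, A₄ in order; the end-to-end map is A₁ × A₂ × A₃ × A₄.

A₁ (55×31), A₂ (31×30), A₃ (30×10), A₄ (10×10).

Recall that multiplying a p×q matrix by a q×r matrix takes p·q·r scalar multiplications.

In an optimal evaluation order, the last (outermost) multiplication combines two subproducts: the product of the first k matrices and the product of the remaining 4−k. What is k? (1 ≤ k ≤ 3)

1

Adjacent pairs: A₁A₂ = 55·31·30 = 51150; A₂A₃ = 31·30·10 = 9300; A₃A₄ = 30·10·10 = 3000.
Length 3: A₁..A₃: k=1: 0+9300+55·31·10=26350; k=2: 51150+0+55·30·10=67650 → min 26350 | A₂..A₄: k=2: 0+3000+31·30·10=12300; k=3: 9300+0+31·10·10=12400 → min 12300.
Top-level splits: k=1: (A₁..A₁)·(A₂..A₄) → 0+12300+55·31·10 = 29350; k=2: (A₁..A₂)·(A₃..A₄) → 51150+3000+55·30·10 = 70650; k=3: (A₁..A₃)·(A₄..A₄) → 26350+0+55·10·10 = 31850.
Best split is after A₁, i.e. k = 1.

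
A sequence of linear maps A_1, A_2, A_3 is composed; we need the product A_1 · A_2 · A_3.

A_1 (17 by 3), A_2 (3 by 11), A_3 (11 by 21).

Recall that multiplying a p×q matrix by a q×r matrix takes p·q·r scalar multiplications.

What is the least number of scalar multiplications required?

Order (A_1 · (A_2 · A_3)): (A_2 · A_3): 3×11 by 11×21 → 3×21, cost 3·11·21 = 693; (A_1 · (A_2 · A_3)): 17×3 by 3×21 → 17×21, cost 17·3·21 = 1071; cumulative 1764. Total 1764.
Order ((A_1 · A_2) · A_3): (A_1 · A_2): 17×3 by 3×11 → 17×11, cost 17·3·11 = 561; ((A_1 · A_2) · A_3): 17×11 by 11×21 → 17×21, cost 17·11·21 = 3927; cumulative 4488. Total 4488.
Minimum: 1764.

1764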